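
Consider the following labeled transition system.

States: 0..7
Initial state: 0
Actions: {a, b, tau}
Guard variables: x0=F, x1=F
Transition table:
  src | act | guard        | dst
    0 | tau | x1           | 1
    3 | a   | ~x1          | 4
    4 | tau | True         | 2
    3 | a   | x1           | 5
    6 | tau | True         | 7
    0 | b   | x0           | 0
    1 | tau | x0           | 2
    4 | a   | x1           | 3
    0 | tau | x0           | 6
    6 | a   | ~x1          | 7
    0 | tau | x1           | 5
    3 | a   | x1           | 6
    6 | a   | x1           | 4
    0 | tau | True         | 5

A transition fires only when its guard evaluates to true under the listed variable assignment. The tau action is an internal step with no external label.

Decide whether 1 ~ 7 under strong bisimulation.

Compute ~ classes (split until stable):
  π0 = {{0,1,2,3,4,5,6,7}}
  π1 = {{0,4},{1,2,5,7},{3},{6}}
4 equivalence class(es) (converged in 2)
class of 1: {1,2,5,7}; class of 7: {1,2,5,7}

Answer: BISIMILAR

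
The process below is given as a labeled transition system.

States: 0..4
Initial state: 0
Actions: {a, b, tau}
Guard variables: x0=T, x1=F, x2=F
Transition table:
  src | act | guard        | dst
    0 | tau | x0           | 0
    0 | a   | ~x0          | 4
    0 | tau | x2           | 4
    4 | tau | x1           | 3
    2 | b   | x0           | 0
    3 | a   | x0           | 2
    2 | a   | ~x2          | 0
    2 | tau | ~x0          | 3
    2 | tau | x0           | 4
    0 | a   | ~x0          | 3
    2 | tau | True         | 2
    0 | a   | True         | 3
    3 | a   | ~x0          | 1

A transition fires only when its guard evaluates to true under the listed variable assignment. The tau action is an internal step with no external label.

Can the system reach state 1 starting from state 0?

Answer: UNREACHABLE

Working:
Guard filter leaves 7 enabled edge(s).
depth 0: {0}
depth 1: {3}  now seen {0,3}
depth 2: {2}  now seen {0,2,3}
depth 3: {4}  now seen {0,2,3,4}
R = {0,2,3,4}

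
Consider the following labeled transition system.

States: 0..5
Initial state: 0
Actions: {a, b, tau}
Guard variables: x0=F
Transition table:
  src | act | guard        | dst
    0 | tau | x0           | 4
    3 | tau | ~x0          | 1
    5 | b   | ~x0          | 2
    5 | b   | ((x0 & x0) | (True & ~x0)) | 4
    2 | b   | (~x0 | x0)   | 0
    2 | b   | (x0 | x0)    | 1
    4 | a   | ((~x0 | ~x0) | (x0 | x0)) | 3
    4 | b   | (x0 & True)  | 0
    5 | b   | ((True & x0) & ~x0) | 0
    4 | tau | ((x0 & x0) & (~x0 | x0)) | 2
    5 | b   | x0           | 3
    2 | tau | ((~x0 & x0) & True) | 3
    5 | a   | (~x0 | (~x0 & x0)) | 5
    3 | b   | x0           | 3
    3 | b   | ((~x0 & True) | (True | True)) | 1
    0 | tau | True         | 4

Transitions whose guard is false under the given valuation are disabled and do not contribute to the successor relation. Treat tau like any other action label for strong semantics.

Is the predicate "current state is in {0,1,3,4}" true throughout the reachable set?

Answer: INVARIANT HOLDS

Working:
Safe = {0,1,3,4}
R = {0,1,3,4}
  0: ✓
  1: ✓
  3: ✓
  4: ✓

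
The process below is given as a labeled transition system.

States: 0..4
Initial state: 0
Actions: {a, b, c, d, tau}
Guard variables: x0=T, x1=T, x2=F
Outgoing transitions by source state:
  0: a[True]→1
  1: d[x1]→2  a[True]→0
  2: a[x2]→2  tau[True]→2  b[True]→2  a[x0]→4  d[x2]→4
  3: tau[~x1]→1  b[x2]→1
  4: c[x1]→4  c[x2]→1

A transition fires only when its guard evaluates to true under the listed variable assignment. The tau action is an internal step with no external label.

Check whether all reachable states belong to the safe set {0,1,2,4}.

Safe = {0,1,2,4}
Reachable = {0,1,2,4}
  0: ok
  1: ok
  2: ok
  4: ok

Answer: INVARIANT HOLDS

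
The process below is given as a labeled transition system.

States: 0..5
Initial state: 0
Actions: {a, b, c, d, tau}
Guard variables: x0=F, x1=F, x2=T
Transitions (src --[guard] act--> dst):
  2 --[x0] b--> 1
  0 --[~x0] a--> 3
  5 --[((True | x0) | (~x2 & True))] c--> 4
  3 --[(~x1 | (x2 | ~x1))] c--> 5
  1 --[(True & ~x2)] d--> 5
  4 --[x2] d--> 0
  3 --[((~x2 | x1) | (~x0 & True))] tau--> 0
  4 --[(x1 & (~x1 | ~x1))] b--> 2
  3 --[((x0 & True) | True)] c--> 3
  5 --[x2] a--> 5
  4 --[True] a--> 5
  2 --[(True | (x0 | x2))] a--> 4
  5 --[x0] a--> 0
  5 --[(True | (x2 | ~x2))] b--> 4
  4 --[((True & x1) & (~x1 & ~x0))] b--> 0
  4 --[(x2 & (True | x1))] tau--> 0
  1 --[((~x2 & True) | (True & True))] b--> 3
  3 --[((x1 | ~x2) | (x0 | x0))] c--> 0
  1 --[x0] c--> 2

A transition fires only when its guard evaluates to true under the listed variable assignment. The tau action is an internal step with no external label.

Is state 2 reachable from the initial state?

Guard filter leaves 12 enabled edge(s).
Layer 0: {0}
Layer 1: {3}  cumulative {0,3}
Layer 2: {5}  cumulative {0,3,5}
Layer 3: {4}  cumulative {0,3,4,5}
R = {0,3,4,5}

Answer: UNREACHABLE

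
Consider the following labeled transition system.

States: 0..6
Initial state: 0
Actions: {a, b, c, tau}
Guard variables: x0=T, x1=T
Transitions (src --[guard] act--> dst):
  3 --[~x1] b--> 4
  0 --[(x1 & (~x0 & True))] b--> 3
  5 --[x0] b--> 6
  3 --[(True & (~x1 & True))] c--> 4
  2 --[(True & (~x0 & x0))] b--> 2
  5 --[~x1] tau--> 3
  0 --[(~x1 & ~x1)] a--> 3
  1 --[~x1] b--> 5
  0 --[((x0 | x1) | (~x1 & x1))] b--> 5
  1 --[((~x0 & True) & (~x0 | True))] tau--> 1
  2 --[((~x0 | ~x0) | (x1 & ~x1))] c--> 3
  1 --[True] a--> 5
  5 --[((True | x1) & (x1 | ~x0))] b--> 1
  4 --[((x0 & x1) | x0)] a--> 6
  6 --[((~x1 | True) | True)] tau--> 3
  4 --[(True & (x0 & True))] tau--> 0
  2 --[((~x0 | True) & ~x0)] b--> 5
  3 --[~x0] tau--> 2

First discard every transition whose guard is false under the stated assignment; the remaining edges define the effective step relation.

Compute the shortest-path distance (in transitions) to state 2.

Answer: UNREACHABLE

Analysis:
BFS to 2:
  Layer 0: {0}
  Layer 1: {5}
  Layer 2: {1,6}
  Layer 3: {3}
2 never appears.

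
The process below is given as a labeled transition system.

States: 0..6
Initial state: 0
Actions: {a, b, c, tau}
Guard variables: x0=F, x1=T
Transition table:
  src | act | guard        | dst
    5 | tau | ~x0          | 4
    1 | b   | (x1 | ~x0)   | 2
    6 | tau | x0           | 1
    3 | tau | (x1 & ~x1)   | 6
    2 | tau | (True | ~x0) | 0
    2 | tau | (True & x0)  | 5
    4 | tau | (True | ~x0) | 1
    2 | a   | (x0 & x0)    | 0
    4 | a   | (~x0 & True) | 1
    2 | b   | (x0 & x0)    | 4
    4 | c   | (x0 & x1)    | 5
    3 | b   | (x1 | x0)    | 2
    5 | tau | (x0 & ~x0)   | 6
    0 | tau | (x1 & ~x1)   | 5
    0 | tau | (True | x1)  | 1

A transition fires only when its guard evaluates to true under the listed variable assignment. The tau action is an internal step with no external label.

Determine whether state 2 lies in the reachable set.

Answer: REACHABLE

Trace:
7 transition(s) survive guard evaluation.
L0 = {0}
L1 = {1}  now seen {0,1}
L2 = {2}  now seen {0,1,2}
Reachable = {0,1,2}
Path to 2: tau·b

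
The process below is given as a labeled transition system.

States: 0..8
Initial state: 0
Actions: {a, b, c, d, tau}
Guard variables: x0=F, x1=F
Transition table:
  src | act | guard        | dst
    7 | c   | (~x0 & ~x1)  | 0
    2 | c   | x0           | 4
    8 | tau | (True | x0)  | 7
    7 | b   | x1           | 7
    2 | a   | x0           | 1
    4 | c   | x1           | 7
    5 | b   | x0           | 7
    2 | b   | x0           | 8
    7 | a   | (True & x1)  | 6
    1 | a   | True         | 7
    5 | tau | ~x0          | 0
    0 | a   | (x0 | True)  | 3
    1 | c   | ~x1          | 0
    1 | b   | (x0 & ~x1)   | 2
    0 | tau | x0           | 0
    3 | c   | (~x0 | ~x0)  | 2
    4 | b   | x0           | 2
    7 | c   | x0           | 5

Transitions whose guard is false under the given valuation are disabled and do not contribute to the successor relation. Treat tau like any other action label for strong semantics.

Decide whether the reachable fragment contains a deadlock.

Answer: DEADLOCK at state 2

Working:
Reachable = {0,2,3}
  0: a→3  [1 exit(s)]
  2: ∅  [no exit]
  3: c→2  [1 exit(s)]
witness 2: a·c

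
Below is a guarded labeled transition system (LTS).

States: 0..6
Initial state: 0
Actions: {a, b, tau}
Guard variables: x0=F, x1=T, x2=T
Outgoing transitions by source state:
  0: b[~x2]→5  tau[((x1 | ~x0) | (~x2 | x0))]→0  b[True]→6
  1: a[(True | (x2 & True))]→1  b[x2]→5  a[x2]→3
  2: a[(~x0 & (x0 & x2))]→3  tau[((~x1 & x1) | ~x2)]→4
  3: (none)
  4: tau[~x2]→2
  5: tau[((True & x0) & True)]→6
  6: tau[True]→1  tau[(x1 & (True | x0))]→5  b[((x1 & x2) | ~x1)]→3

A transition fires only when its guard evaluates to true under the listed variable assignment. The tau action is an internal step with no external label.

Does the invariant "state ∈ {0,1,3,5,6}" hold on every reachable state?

Answer: INVARIANT HOLDS

Trace:
Inv-set: {0,1,3,5,6}
Reachable = {0,1,3,5,6}
  0: ok
  1: ok
  3: ok
  5: ok
  6: ok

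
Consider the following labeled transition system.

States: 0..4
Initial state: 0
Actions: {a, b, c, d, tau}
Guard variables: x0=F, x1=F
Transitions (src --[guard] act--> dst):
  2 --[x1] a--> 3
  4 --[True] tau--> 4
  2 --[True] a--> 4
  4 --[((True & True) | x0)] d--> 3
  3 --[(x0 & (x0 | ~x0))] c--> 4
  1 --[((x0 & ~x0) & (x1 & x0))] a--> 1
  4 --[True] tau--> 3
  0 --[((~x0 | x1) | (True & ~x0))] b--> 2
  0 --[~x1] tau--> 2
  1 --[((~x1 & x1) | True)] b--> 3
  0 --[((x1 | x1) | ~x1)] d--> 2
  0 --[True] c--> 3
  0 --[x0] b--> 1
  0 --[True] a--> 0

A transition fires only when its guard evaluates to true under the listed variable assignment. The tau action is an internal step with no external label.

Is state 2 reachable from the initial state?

Answer: REACHABLE

Working:
10 transition(s) survive guard evaluation.
L0 = {0}
L1 = {2,3}  now seen {0,2,3}
L2 = {4}  now seen {0,2,3,4}
R = {0,2,3,4}
trace reaching 2: b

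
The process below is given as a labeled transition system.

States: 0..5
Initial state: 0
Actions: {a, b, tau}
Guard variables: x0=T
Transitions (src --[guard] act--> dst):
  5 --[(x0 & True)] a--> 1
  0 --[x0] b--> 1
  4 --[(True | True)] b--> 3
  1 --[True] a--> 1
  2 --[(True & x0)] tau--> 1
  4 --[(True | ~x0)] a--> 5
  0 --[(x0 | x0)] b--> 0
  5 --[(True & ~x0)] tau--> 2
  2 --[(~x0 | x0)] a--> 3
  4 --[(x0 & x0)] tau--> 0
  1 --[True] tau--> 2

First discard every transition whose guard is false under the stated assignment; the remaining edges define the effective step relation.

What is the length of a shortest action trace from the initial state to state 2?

BFS to 2:
  Layer 0: {0}
  Layer 1: {1}
  Layer 2: {2}
2 enters at depth 2; path b·tau

Answer: 2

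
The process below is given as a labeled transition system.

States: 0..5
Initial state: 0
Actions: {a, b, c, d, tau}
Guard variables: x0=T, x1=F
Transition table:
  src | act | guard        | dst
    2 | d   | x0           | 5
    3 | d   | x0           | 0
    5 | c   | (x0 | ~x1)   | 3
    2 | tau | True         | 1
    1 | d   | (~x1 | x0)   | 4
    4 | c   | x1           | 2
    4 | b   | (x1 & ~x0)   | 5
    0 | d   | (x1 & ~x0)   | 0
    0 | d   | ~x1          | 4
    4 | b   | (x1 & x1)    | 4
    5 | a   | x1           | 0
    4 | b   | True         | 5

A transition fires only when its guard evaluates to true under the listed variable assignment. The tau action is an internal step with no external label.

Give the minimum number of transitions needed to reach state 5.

BFS to 5:
  depth 0: {0}
  depth 1: {4}
  depth 2: {5}
5 enters at depth 2; path d·b

Answer: 2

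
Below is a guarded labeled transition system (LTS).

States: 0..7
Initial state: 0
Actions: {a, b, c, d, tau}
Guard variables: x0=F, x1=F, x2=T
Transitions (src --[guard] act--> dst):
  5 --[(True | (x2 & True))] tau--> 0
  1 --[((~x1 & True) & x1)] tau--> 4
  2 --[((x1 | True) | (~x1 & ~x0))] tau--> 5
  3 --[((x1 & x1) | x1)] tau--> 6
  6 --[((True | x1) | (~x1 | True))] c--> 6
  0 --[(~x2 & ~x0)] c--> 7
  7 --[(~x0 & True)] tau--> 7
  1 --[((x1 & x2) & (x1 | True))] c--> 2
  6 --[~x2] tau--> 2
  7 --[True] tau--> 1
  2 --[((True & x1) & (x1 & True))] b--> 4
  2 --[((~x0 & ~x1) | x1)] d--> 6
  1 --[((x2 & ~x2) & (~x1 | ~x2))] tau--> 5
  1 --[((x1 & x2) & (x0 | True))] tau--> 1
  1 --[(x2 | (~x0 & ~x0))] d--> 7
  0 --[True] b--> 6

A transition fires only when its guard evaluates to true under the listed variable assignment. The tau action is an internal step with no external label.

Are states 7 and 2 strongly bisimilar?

Answer: NOT BISIMILAR

Trace:
Bisimulation quotient by refinement:
  P[0] = {{0,1,2,3,4,5,6,7}}
  P[1] = {{0},{1},{2},{3,4},{5,7},{6}}
  P[2] = {{0},{1},{2},{3,4},{5},{6},{7}}
Fixed point at round 3; 7 class(es).
[7]={7}  [2]={2}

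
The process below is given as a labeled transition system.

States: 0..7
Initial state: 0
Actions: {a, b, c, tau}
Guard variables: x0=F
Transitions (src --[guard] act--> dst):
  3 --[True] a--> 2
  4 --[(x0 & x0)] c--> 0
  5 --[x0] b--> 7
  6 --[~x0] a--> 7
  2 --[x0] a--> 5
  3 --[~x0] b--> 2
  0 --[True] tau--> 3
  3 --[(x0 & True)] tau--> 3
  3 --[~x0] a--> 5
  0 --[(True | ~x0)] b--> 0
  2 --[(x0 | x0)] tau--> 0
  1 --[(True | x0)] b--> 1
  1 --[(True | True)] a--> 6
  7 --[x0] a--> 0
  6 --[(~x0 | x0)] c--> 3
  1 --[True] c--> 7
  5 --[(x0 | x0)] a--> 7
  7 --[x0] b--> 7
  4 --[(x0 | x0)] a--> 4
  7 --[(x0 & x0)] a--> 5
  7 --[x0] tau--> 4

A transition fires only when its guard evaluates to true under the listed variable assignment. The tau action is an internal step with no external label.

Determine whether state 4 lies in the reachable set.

Answer: UNREACHABLE

Trace:
Guard filter leaves 10 enabled edge(s).
Layer 0: {0}
Layer 1: {3}  now seen {0,3}
Layer 2: {2,5}  now seen {0,2,3,5}
Reach set: {0,2,3,5}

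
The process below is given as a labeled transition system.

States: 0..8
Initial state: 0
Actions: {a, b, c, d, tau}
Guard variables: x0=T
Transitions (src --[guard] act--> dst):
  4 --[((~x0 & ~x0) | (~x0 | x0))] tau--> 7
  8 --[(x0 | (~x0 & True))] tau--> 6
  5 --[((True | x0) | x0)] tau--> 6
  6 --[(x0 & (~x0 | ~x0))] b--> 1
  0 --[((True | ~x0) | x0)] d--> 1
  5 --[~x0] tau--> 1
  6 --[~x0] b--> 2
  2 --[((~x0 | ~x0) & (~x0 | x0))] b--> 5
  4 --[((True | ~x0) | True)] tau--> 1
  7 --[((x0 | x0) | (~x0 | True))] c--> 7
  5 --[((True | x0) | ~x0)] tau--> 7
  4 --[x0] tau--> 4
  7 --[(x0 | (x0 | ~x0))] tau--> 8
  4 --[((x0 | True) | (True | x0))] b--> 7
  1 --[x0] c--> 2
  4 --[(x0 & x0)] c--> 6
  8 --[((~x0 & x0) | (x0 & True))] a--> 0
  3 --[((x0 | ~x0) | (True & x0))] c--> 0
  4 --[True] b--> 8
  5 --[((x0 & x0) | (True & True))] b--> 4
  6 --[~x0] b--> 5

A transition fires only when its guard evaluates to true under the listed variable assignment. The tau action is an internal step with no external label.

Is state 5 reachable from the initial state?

After dropping false guards: 16 live edges.
depth 0: {0}
depth 1: {1}  now seen {0,1}
depth 2: {2}  now seen {0,1,2}
R = {0,1,2}

Answer: UNREACHABLE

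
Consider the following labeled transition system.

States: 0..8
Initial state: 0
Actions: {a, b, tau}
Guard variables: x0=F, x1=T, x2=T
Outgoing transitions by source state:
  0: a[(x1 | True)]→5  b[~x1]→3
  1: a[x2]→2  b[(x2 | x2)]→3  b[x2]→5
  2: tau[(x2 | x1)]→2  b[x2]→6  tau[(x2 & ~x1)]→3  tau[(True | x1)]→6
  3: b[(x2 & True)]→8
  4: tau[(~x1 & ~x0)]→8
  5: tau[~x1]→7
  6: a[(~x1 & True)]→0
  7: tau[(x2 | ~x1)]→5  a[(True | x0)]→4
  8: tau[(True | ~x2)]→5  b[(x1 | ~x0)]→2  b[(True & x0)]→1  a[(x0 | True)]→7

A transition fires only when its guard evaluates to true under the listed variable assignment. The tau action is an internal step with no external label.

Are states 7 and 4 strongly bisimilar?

Bisimulation quotient by refinement:
  round 0: {{0,1,2,3,4,5,6,7,8}}
  round 1: {{0},{1},{2},{3},{4,5,6},{7},{8}}
7 equivalence class(es) (converged in 2)
[7]={7}  [4]={4,5,6}

Answer: NOT BISIMILAR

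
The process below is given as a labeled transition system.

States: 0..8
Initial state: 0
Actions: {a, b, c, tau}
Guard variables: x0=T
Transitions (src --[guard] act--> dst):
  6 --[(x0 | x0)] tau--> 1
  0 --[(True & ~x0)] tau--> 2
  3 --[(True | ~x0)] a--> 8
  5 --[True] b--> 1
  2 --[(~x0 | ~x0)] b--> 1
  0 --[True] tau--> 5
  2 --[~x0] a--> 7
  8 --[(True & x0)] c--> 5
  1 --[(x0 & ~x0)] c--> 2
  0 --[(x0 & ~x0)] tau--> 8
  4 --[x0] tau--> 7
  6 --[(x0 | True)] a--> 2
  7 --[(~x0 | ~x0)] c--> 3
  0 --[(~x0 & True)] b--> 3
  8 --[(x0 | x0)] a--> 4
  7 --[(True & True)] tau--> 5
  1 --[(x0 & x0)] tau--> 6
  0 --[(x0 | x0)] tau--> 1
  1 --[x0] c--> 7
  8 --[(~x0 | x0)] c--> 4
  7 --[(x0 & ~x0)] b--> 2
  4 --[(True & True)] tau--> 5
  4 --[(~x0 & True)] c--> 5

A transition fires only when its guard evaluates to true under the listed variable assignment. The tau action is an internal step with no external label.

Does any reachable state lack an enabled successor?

Reachable = {0,1,2,5,6,7}
  0: tau→1  tau→5  [2 out]
  1: c→7  tau→6  [2 out]
  2: ∅  [deadlock]
  5: b→1  [1 out]
  6: a→2  tau→1  [2 out]
  7: tau→5  [1 out]
Path to 2: tau·tau·a

Answer: DEADLOCK at state 2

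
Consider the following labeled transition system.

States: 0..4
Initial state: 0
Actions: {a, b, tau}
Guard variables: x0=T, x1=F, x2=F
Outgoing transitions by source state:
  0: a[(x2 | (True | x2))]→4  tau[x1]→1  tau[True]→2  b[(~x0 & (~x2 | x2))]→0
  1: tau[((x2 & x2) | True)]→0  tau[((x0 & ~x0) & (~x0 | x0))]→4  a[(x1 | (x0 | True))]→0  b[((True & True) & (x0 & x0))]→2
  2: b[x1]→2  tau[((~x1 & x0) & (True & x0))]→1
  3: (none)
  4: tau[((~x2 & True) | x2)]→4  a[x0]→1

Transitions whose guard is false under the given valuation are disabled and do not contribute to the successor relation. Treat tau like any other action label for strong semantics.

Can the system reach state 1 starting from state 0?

Answer: REACHABLE

Working:
8 transition(s) survive guard evaluation.
L0 = {0}
L1 = {2,4}  cumulative {0,2,4}
L2 = {1}  cumulative {0,1,2,4}
Reach set: {0,1,2,4}
witness 1: a·a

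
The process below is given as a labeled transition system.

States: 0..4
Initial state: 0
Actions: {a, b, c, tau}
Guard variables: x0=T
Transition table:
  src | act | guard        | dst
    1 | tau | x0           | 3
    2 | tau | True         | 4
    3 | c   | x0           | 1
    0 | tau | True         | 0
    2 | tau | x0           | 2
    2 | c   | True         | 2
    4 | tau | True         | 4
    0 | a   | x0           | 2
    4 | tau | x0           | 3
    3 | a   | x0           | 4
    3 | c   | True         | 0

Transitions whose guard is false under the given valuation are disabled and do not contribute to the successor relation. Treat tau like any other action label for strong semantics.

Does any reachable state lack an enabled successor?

Answer: DEADLOCK-FREE

Analysis:
R = {0,1,2,3,4}
  0: a→2  tau→0  [2 out]
  1: tau→3  [1 out]
  2: c→2  tau→2  tau→4  [3 out]
  3: a→4  c→0  c→1  [3 out]
  4: tau→3  tau→4  [2 out]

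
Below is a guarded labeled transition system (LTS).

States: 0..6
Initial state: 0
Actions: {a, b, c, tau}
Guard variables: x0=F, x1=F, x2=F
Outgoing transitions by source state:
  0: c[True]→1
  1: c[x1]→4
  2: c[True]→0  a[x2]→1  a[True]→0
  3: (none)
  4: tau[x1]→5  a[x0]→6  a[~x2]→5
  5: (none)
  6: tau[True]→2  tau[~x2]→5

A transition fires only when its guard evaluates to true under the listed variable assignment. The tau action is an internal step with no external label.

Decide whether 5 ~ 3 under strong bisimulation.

Answer: BISIMILAR

Trace:
Refine partition for ~:
  P[0] = {{0,1,2,3,4,5,6}}
  P[1] = {{0},{1,3,5},{2},{4},{6}}
Fixed point at round 2; 5 class(es).
[5]={1,3,5}  [3]={1,3,5}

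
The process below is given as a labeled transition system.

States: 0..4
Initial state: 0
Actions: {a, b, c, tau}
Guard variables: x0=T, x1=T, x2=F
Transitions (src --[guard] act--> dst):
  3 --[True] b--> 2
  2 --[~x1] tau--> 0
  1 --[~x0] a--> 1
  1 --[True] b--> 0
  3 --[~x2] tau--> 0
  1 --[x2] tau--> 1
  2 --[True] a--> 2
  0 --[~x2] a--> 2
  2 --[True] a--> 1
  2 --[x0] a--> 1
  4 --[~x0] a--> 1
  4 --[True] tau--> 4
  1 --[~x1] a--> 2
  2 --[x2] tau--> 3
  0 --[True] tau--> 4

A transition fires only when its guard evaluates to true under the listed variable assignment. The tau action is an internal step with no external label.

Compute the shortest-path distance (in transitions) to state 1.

Answer: 2

Trace:
Breadth-first toward 1:
  L0 = {0}
  L1 = {2,4}
  L2 = {1}
first hit 1 at d=2 via a·a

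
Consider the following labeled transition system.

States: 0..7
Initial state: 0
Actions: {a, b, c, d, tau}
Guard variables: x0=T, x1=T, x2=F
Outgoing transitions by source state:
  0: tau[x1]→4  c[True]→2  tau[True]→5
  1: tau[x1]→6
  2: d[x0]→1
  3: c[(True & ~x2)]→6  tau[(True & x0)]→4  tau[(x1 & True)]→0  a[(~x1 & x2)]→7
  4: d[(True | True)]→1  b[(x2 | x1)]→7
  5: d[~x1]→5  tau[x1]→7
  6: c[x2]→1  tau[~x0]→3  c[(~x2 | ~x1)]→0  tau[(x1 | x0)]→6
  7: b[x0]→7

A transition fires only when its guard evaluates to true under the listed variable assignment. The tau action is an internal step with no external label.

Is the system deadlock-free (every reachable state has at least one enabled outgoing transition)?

Answer: DEADLOCK-FREE

Trace:
R = {0,1,2,4,5,6,7}
  0: c→2  tau→4  tau→5  [deg 3]
  1: tau→6  [deg 1]
  2: d→1  [deg 1]
  4: b→7  d→1  [deg 2]
  5: tau→7  [deg 1]
  6: c→0  tau→6  [deg 2]
  7: b→7  [deg 1]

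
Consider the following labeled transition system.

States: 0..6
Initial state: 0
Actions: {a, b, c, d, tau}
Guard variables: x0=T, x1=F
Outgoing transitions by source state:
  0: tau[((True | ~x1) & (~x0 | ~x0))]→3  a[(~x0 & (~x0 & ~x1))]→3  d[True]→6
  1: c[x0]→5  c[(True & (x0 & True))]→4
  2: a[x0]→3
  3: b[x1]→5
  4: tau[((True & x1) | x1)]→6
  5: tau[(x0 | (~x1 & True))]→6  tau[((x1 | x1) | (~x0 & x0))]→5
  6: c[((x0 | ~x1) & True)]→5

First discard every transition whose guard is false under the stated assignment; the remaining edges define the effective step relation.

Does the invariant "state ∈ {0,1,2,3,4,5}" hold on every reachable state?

Answer: INVARIANT VIOLATED at state 6

Trace:
Inv-set: {0,1,2,3,4,5}
R = {0,5,6}
  0: ✓
  5: ✓
  6: VIOLATES
reach 6 via d — violates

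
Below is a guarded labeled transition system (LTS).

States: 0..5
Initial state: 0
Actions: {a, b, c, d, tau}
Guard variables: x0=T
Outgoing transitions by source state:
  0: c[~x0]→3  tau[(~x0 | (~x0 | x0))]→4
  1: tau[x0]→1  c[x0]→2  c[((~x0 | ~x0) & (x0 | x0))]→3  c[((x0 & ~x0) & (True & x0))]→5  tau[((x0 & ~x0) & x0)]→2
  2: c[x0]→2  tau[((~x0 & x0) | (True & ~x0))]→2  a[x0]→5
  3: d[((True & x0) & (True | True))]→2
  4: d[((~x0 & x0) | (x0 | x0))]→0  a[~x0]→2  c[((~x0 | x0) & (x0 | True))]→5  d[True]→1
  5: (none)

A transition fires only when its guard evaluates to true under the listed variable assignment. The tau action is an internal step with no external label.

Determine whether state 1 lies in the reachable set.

9 transition(s) survive guard evaluation.
Layer 0: {0}
Layer 1: {4}  now seen {0,4}
Layer 2: {1,5}  now seen {0,1,4,5}
Layer 3: {2}  now seen {0,1,2,4,5}
Reach set: {0,1,2,4,5}
witness 1: tau·d

Answer: REACHABLE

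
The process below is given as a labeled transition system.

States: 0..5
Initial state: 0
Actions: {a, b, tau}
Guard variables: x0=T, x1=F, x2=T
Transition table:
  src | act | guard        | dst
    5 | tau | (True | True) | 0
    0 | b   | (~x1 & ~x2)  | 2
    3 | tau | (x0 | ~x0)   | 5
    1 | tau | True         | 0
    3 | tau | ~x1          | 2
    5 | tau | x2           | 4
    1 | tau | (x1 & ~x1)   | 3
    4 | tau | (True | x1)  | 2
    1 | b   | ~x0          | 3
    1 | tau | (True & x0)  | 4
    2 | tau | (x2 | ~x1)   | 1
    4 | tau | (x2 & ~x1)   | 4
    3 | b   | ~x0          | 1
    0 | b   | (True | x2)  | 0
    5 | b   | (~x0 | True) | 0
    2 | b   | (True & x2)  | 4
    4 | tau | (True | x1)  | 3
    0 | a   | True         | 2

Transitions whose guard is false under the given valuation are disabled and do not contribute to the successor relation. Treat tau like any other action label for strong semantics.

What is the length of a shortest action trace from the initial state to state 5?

Answer: 4

Working:
BFS to 5:
  depth 0: {0}
  depth 1: {2}
  depth 2: {1,4}
  depth 3: {3}
  depth 4: {5}
depth(5)=4, e.g. a·b·tau·tau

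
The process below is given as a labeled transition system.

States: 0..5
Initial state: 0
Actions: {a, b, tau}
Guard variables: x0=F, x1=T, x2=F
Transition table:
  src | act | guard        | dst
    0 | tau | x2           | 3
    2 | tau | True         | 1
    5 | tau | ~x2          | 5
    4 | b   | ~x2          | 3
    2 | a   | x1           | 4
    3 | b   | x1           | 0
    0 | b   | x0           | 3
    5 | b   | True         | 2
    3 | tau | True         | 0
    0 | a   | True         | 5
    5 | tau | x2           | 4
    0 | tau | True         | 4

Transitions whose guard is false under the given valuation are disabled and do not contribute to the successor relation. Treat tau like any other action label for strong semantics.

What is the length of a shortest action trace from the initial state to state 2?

Answer: 2

Analysis:
Layered search for 2:
  Layer 0: {0}
  Layer 1: {4,5}
  Layer 2: {2,3}
first hit 2 at d=2 via a·b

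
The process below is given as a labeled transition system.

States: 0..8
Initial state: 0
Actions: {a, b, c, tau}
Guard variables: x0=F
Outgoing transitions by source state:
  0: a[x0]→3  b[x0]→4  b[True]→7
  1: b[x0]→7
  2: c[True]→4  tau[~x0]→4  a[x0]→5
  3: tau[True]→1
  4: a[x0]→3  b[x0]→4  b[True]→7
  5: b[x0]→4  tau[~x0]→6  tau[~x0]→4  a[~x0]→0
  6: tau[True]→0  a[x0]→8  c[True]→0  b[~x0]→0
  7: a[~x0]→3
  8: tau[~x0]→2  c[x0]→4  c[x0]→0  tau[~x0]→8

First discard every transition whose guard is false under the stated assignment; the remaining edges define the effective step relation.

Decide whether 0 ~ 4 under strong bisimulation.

Compute ~ classes (split until stable):
  P[0] = {{0,1,2,3,4,5,6,7,8}}
  P[1] = {{0,4},{1},{2},{3,8},{5},{6},{7}}
  P[2] = {{0,4},{1},{2},{3},{5},{6},{7},{8}}
8 equivalence class(es) (converged in 3)
0∈{0,4}, 4∈{0,4}

Answer: BISIMILAR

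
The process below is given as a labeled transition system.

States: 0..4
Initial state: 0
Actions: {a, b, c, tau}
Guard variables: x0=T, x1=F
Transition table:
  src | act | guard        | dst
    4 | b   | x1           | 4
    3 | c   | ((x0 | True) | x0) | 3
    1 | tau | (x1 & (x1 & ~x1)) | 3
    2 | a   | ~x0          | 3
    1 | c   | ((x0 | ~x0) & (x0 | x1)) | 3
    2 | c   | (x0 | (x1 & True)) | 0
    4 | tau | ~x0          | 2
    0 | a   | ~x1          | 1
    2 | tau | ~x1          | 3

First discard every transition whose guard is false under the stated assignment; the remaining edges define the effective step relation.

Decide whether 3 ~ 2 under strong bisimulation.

Bisimulation quotient by refinement:
  P[0] = {{0,1,2,3,4}}
  P[1] = {{0},{1,3},{2},{4}}
4 equivalence class(es) (converged in 2)
3∈{1,3}, 2∈{2}

Answer: NOT BISIMILAR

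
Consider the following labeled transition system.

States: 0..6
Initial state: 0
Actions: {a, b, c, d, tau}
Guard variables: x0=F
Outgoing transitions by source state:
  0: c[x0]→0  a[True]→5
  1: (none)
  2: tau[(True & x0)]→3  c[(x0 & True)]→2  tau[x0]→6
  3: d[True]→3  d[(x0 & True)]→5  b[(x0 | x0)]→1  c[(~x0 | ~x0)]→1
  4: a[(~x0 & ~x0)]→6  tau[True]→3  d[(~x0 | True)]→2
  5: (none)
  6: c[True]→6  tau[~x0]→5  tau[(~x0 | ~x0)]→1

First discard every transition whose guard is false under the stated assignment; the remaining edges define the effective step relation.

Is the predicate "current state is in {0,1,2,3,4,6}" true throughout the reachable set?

Safe = {0,1,2,3,4,6}
Reach set: {0,5}
  0: safe
  5: outside
witness against invariant: a → 5

Answer: INVARIANT VIOLATED at state 5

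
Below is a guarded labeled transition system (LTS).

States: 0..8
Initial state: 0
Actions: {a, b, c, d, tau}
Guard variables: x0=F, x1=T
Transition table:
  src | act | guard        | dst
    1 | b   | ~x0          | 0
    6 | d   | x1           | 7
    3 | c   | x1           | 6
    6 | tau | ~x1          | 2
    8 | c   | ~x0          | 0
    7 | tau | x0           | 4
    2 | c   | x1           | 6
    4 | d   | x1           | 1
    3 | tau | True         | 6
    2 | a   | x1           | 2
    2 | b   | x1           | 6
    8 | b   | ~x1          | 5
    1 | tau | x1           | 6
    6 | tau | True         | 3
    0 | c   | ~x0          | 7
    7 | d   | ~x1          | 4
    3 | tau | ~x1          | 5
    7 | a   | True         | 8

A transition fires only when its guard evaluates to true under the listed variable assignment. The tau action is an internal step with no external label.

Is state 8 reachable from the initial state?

Guard filter leaves 13 enabled edge(s).
L0 = {0}
L1 = {7}  now seen {0,7}
L2 = {8}  now seen {0,7,8}
R = {0,7,8}
witness 8: c·a

Answer: REACHABLE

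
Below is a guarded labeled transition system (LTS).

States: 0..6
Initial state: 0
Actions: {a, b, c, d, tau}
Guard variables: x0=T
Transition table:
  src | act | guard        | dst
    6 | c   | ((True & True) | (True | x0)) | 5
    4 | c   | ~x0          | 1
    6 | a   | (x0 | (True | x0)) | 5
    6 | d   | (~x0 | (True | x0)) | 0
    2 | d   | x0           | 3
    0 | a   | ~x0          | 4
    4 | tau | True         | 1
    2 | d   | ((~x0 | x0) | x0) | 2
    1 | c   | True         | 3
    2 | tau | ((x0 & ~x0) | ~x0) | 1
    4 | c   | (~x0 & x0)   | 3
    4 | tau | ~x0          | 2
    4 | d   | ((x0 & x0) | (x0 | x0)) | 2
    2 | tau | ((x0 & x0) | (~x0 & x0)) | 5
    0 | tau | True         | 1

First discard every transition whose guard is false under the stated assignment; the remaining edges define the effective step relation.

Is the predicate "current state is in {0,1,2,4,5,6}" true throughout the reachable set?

Answer: INVARIANT VIOLATED at state 3

Working:
Safe = {0,1,2,4,5,6}
Reach set: {0,1,3}
  0: safe
  1: safe
  3: outside
reach 3 via tau·c — violates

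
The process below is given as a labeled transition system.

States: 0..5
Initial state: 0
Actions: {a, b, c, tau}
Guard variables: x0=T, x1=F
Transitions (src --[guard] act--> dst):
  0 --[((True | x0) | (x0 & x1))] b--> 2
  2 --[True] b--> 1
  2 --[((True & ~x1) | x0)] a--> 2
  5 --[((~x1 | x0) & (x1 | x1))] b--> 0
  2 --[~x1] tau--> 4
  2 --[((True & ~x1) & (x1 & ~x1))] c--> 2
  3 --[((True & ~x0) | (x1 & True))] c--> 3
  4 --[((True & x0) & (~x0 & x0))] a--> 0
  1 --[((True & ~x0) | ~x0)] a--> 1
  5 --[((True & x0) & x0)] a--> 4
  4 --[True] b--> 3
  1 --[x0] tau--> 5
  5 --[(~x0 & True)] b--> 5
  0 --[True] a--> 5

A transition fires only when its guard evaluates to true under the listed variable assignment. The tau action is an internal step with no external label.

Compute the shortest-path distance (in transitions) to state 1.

Answer: 2

Working:
Layered search for 1:
  Layer 0: {0}
  Layer 1: {2,5}
  Layer 2: {1,4}
depth(1)=2, e.g. b·b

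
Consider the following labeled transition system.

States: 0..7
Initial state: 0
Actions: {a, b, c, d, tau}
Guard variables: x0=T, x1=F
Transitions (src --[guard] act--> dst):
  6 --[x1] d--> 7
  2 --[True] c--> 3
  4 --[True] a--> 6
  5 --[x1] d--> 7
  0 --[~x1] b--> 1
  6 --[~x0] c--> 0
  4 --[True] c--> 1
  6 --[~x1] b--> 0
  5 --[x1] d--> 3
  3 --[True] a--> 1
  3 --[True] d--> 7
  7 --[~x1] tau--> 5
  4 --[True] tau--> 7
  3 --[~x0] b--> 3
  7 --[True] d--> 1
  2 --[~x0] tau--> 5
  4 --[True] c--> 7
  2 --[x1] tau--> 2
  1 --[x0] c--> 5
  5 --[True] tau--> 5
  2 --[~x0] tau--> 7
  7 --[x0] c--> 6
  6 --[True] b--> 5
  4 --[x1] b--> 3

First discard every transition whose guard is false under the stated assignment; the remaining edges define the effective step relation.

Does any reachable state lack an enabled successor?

Answer: DEADLOCK-FREE

Trace:
Reach set: {0,1,5}
  0: b→1  [deg 1]
  1: c→5  [deg 1]
  5: tau→5  [deg 1]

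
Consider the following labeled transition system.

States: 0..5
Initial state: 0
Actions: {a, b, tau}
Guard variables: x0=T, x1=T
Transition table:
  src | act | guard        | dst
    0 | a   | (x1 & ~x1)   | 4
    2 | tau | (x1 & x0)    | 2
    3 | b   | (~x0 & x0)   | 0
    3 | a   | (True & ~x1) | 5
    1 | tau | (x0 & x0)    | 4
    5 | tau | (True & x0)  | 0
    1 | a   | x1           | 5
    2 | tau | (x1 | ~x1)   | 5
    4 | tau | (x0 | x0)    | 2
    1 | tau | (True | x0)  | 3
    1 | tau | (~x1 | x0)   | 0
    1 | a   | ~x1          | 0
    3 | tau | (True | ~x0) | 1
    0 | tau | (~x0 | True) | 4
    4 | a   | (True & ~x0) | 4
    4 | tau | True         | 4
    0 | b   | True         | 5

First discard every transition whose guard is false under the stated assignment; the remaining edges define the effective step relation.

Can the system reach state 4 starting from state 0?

Answer: REACHABLE

Working:
Guard filter leaves 12 enabled edge(s).
L0 = {0}
L1 = {4,5}  cumulative {0,4,5}
L2 = {2}  cumulative {0,2,4,5}
Reachable = {0,2,4,5}
witness 4: tau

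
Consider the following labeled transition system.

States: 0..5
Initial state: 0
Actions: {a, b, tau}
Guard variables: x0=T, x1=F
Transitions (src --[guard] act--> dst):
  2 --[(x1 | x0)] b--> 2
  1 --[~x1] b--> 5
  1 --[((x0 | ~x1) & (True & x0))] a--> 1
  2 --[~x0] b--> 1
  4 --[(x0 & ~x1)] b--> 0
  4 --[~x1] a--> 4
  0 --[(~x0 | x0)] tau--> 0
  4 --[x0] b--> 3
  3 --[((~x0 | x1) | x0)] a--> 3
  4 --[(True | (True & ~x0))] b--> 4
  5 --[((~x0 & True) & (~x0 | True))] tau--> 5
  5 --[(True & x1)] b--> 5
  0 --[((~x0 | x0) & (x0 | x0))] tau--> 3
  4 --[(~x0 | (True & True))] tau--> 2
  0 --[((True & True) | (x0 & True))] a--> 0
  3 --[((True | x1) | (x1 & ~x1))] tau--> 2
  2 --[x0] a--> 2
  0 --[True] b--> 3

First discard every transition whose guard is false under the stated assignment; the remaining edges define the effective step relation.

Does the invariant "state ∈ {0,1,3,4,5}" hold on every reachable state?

Safe = {0,1,3,4,5}
R = {0,2,3}
  0: safe
  2: VIOLATES
  3: safe
counterexample path to 2: tau·tau

Answer: INVARIANT VIOLATED at state 2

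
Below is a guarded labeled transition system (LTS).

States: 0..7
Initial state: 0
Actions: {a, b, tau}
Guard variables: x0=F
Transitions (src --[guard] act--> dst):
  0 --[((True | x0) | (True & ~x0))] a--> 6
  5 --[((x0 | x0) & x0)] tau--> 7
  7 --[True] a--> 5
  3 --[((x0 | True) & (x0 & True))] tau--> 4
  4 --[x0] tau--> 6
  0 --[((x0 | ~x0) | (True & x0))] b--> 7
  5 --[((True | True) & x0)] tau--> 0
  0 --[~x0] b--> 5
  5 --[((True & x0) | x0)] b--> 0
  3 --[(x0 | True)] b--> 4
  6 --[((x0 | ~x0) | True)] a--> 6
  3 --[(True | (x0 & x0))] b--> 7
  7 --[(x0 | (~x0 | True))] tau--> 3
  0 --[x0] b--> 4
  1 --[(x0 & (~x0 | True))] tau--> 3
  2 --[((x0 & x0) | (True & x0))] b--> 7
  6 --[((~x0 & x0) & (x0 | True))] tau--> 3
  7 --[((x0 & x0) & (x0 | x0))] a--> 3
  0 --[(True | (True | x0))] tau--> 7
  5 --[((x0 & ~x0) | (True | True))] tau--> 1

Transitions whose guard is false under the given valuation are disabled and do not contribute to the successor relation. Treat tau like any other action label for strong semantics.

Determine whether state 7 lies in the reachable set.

10 transition(s) survive guard evaluation.
depth 0: {0}
depth 1: {5,6,7}  now seen {0,5,6,7}
depth 2: {1,3}  now seen {0,1,3,5,6,7}
depth 3: {4}  now seen {0,1,3,4,5,6,7}
R = {0,1,3,4,5,6,7}
trace reaching 7: b

Answer: REACHABLE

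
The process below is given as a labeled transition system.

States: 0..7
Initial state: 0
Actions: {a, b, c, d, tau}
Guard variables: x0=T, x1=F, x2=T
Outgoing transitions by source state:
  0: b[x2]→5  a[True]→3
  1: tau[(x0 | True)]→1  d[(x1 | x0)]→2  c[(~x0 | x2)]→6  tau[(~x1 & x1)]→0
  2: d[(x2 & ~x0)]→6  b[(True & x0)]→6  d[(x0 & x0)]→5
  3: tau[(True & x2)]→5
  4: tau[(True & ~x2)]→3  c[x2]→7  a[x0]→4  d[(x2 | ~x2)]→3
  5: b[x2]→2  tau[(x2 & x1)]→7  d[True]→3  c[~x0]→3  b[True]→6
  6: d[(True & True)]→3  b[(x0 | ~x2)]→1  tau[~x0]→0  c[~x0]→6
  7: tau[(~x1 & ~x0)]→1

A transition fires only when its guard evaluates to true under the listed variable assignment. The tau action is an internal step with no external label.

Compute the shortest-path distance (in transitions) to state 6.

Answer: 2

Analysis:
BFS to 6:
  L0 = {0}
  L1 = {3,5}
  L2 = {2,6}
depth(6)=2, e.g. b·b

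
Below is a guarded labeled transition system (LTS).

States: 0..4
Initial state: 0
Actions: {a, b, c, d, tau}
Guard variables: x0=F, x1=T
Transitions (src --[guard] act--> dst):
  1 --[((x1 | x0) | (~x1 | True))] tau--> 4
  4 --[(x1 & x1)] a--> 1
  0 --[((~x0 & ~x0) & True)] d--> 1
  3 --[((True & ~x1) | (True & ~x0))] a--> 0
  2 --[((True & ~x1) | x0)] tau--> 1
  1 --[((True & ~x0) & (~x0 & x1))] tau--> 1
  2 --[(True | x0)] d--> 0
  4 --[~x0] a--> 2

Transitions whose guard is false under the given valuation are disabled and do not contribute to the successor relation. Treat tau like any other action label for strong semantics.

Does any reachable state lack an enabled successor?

Reach set: {0,1,2,4}
  0: d→1  [deg 1]
  1: tau→1  tau→4  [deg 2]
  2: d→0  [deg 1]
  4: a→1  a→2  [deg 2]

Answer: DEADLOCK-FREE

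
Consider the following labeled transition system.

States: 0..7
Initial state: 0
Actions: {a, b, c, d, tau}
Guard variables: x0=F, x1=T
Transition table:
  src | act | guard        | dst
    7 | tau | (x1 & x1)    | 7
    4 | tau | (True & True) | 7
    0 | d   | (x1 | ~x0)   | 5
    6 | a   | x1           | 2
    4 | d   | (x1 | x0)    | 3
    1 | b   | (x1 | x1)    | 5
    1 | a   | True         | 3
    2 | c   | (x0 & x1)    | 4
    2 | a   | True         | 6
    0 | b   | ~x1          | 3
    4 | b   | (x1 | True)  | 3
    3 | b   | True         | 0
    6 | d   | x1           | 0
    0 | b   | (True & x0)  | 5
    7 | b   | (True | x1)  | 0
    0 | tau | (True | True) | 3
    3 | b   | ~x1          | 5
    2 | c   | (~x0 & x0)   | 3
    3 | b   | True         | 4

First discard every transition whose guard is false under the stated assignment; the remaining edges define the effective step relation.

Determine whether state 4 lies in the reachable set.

Answer: REACHABLE

Working:
Guard filter leaves 14 enabled edge(s).
L0 = {0}
L1 = {3,5}  now seen {0,3,5}
L2 = {4}  now seen {0,3,4,5}
L3 = {7}  now seen {0,3,4,5,7}
Reachable = {0,3,4,5,7}
witness 4: tau·b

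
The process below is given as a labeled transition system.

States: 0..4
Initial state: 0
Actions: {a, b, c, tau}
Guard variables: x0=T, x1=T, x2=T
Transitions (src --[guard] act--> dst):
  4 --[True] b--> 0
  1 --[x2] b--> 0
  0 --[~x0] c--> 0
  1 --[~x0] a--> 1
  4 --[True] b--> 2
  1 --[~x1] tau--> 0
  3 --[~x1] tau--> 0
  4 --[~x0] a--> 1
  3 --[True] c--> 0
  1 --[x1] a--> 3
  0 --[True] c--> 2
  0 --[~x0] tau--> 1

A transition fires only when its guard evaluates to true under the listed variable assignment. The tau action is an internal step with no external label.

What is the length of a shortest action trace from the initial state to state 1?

Answer: UNREACHABLE

Working:
Layered search for 1:
  depth 0: {0}
  depth 1: {2}
1 never appears.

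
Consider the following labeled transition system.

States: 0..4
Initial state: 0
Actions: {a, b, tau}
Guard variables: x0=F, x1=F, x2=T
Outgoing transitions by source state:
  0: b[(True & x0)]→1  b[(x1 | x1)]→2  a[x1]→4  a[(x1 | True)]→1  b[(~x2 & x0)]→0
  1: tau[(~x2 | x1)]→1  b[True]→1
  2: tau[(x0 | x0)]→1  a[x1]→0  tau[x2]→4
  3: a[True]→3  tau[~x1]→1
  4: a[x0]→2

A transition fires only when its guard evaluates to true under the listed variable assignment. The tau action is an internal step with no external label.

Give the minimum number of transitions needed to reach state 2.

Answer: UNREACHABLE

Working:
Breadth-first toward 2:
  Layer 0: {0}
  Layer 1: {1}
2 never appears.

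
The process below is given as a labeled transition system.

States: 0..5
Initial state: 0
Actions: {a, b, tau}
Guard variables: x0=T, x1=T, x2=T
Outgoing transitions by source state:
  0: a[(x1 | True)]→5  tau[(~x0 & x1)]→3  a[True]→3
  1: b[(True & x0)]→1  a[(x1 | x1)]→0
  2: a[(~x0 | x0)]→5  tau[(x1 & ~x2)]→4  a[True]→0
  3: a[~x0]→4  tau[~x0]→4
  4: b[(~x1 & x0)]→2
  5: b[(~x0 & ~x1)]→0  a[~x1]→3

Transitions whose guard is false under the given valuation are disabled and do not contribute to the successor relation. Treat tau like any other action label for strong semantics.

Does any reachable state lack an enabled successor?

R = {0,3,5}
  0: a→3  a→5  [deg 2]
  3: ∅  [no exit]
  5: ∅  [no exit]
witness 3: a

Answer: DEADLOCK at state 3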